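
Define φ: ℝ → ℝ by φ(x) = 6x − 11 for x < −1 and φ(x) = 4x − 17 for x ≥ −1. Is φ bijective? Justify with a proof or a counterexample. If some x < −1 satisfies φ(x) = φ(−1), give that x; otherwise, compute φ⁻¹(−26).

Both pieces are strictly increasing (slopes 6 and 4), so each is injective on its own interval.
The left piece maps (−∞, −1) onto (−∞, −17); the right piece maps [−1, ∞) onto [−21, ∞).
These images overlap. In particular φ(−1) = −21 (right piece), and solving 6x − 11 = −21 on the left piece gives x = −5/3 < −1.
So φ(−5/3) = φ(−1) with −5/3 ≠ −1, and φ is not injective, hence not bijective. This x = −5/3 is the requested value below −1.

-5/3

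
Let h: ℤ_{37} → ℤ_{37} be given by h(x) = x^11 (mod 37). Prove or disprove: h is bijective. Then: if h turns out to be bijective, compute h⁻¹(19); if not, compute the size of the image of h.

Since 37 is prime, the nonzero elements of ℤ_{37} form a cyclic group of order 36.
As gcd(11, 36) = 1, raising to the 11th power is a bijection on this group: if a^11 ≡ b^11 then (ab^{−1})^11 = 1, and the only element of order dividing gcd(11, 36) = 1 is 1, so a = b.
With h(0) = 0 this makes h injective on all of ℤ_{37}, hence bijective (finite equal-size domain and codomain). In particular h is bijective.
Since h is bijective, we find the preimage of 19. The inverse of x ↦ x^11 on (ℤ_{37})^× is x ↦ x^23, because 11·23 = 253 = 7·36 + 1 ≡ 1 (mod 36) and x^{36} = 1 for x ≠ 0 (Fermat). So h⁻¹(19) = 19^23 mod 37.
Repeated squaring mod 37: 19^1 ≡ 19, 19^2 ≡ 19² = 361 ≡ 28, 19^4 ≡ 28² = 784 ≡ 7, 19^8 ≡ 7² = 49 ≡ 12, 19^16 ≡ 12² = 144 ≡ 33. Since 23 = 16 + 4 + 2 + 1, 19^23 ≡ 33·7·28·19: 33·7 = 231 ≡ 9, then 9·28 = 252 ≡ 30, then 30·19 = 570 ≡ 15. So 19^23 ≡ 15 (mod 37).
Hence h⁻¹(19) = 15.

15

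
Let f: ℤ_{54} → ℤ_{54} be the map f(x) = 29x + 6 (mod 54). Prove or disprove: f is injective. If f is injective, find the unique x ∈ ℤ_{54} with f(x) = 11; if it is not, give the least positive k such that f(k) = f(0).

By definition, injectivity means: for all s, t in the domain, f(s) = f(t) implies s = t.
Suppose f(s) = f(t) in ℤ_{54}. Then 29s + 6 ≡ 29t + 6 (mod 54), thus 29(s − t) ≡ 0 (mod 54).
Since gcd(29, 54) = 1, 29 is invertible modulo 54, so s − t ≡ 0 (mod 54), i.e. s = t.
So f is injective.
We now compute 29⁻¹ mod 54 explicitly. Euclid's algorithm: 54 = 1·29 + 25, 29 = 1·25 + 4, 25 = 6·4 + 1; back-substituting gives 1 = 41·29 − 22·54, so 29⁻¹ ≡ 41 (mod 54).
Since f is injective, we compute f⁻¹(11): solve 29x + 6 ≡ 11 (mod 54), i.e. 29x ≡ 5 (mod 54).
Multiplying by 29⁻¹ = 41 gives x ≡ 41·5 = 205 = 3·54 + 43 ≡ 43 (mod 54).
Check: f(43) = 29·43 + 6 = 1253 = 23·54 + 11 ≡ 11 (mod 54).

43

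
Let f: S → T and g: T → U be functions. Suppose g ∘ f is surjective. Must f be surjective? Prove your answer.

not surjective

No. Take S = {1, 2}, T = {1, 2, 3, 4, 5}, U = {1}, f(a) = 1 for every a ∈ S, and g(b) = 1 for every b ∈ T.
Then g ∘ f is surjective onto {1}, but 5 ∈ T has no preimage under f, so f is not surjective.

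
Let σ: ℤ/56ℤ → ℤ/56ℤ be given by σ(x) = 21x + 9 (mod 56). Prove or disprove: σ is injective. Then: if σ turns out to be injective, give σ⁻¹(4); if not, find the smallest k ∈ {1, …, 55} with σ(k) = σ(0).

Recall that injectivity means: for all s, t in the domain, σ(s) = σ(t) implies s = t.
We have gcd(21, 56) = 7 > 1. Taking s = 0 and t = 8: σ(0) = 9 and σ(8) = 21·8 + 9 = 177 ≡ 9 (mod 56).
So σ(0) = σ(8) while 0 ≠ 8, therefore σ is not injective.
Since σ is not injective, we find the least positive k with σ(k) = σ(0): this means 21k ≡ 0 (mod 56), i.e. 56 ∣ 21k. Since gcd(21, 56) = 7, dividing through by 7 this holds exactly when 8 ∣ 3k, and as gcd(3, 8) = 1, exactly when 8 ∣ k.
The smallest positive such k is 8.

8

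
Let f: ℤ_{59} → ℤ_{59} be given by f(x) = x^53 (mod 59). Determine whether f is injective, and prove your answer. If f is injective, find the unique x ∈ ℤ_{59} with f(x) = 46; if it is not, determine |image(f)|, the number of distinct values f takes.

28

Since 59 is prime, the nonzero elements of ℤ_{59} form a cyclic group of order 58.
As gcd(53, 58) = 1, raising to the 53rd power is a bijection on this group: if x_1^53 ≡ x_2^53 then (x_1x_2^{−1})^53 = 1, and the only element of order dividing gcd(53, 58) = 1 is 1, so x_1 = x_2.
With f(0) = 0 this makes f injective on all of ℤ_{59}, hence bijective (finite equal-size domain and codomain). In particular f is injective.
Since f is injective, we find the preimage of 46. The inverse of x ↦ x^53 on (ℤ_{59})^× is x ↦ x^23, because 53·23 = 1219 = 21·58 + 1 ≡ 1 (mod 58) and x^{58} = 1 for x ≠ 0 (Fermat). So f⁻¹(46) = 46^23 mod 59.
Repeated squaring mod 59: 46^1 ≡ 46, 46^2 ≡ 46² = 2116 ≡ 51, 46^4 ≡ 51² = 2601 ≡ 5, 46^8 ≡ 5² = 25, 46^16 ≡ 25² = 625 ≡ 35. Since 23 = 16 + 4 + 2 + 1, 46^23 ≡ 35·5·51·46: 35·5 = 175 ≡ 57, then 57·51 = 2907 ≡ 16, then 16·46 = 736 ≡ 28. So 46^23 ≡ 28 (mod 59).
Hence f⁻¹(46) = 28.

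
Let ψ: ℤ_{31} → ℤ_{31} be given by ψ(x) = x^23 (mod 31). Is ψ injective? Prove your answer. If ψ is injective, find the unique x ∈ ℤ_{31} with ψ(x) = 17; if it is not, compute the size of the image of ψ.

Since 31 is prime, the nonzero elements of ℤ_{31} form a cyclic group of order 30.
As gcd(23, 30) = 1, raising to the 23rd power is a bijection on this group: if a^23 ≡ b^23 then (ab^{−1})^23 = 1, and the only element of order dividing gcd(23, 30) = 1 is 1, so a = b.
With ψ(0) = 0 this makes ψ injective on all of ℤ_{31}, hence bijective (finite equal-size domain and codomain). In particular ψ is injective.
Since ψ is injective, we find the preimage of 17. The inverse of x ↦ x^23 on (ℤ_{31})^× is x ↦ x^17, because 23·17 = 391 = 13·30 + 1 ≡ 1 (mod 30) and x^{30} = 1 for x ≠ 0 (Fermat). So ψ⁻¹(17) = 17^17 mod 31.
Repeated squaring mod 31: 17^1 ≡ 17, 17^2 ≡ 17² = 289 ≡ 10, 17^4 ≡ 10² = 100 ≡ 7, 17^8 ≡ 7² = 49 ≡ 18, 17^16 ≡ 18² = 324 ≡ 14. Since 17 = 16 + 1, 17^17 ≡ 14·17: 14·17 = 238 ≡ 21. So 17^17 ≡ 21 (mod 31).
Hence ψ⁻¹(17) = 21.

21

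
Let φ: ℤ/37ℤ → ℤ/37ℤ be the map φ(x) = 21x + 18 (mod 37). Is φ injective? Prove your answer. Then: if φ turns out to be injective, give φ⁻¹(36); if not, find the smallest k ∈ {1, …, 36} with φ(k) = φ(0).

Suppose φ(u) = φ(v) in ℤ/37ℤ. Then 21u + 18 ≡ 21v + 18 (mod 37), so 21(u − v) ≡ 0 (mod 37).
Since gcd(21, 37) = 1, 21 is invertible modulo 37, so u − v ≡ 0 (mod 37), i.e. u = v.
Thus φ is injective.
We now compute 21⁻¹ mod 37 explicitly. Euclid's algorithm: 37 = 1·21 + 16, 21 = 1·16 + 5, 16 = 3·5 + 1; back-substituting gives 1 = 30·21 − 17·37, so 21⁻¹ ≡ 30 (mod 37).
Since φ is injective, we find φ⁻¹(36): we need 21x ≡ 36 − 18 ≡ 18 (mod 37). Using 21⁻¹ = 30: x ≡ 30·18 = 540 = 14·37 + 22, so x = 22.
Check: φ(22) = 21·22 + 18 = 480 = 12·37 + 36 ≡ 36 (mod 37).

22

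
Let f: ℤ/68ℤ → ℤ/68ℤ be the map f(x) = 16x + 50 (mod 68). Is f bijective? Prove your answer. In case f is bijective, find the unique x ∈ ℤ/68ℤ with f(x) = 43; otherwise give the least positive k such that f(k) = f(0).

17

By definition, f is injective when f(u) = f(v) forces u = v.
We have gcd(16, 68) = 4 > 1. Taking u = 0 and v = 17: f(0) = 50 and f(17) = 16·17 + 50 = 322 ≡ 50 (mod 68).
So f(0) = f(17) while 0 ≠ 17, hence f is not injective, hence not bijective.
Since f is not bijective, we find the least positive k with f(k) = f(0): this means 16k ≡ 0 (mod 68), i.e. 68 ∣ 16k. Since gcd(16, 68) = 4, dividing through by 4 this holds exactly when 17 ∣ 4k, and as gcd(4, 17) = 1, exactly when 17 ∣ k.
The smallest positive such k is 17.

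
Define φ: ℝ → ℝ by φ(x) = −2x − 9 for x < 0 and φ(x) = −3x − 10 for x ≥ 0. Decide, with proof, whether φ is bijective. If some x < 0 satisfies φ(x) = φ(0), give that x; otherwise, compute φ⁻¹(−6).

Both pieces are strictly decreasing (slopes −2 and −3), so each is injective on its own interval.
The left piece maps (−∞, 0) onto (−9, ∞); the right piece maps [0, ∞) onto (−∞, −10].
The images leave a gap (−9 has no preimage), so φ is not surjective, hence not bijective.
Because the two images are disjoint, no x < 0 has φ(x) = φ(0), so we compute φ⁻¹(−6): −6 lies in (−9, ∞), so solve −2x − 9 = −6: x = (−6 + 9)/(−2) = −3/2.

-3/2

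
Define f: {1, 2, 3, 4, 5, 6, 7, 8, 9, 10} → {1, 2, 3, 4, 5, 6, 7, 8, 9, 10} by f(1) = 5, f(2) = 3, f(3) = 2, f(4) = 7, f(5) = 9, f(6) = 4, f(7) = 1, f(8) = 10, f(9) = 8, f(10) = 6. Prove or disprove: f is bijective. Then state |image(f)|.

The values 5, 3, 2, 7, 9, 4, 1, 10, 8, 6 are a permutation of {1, 2, 3, 4, 5, 6, 7, 8, 9, 10}: each element appears exactly once.
So f is injective and surjective, hence bijective.
The image of f is {1, 2, 3, 4, 5, 6, 7, 8, 9, 10}, which has 10 elements.

10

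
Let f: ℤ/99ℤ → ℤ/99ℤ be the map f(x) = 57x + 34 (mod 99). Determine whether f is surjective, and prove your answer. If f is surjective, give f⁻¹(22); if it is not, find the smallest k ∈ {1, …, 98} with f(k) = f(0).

Since gcd(57, 99) = 3, we have 57x ≡ 0 (mod 3) for all x, so f(x) ≡ 1 (mod 3).
But 0 ≢ 1 (mod 3), so 0 ∈ ℤ/99ℤ has no preimage. Therefore f is not surjective.
Since f is not surjective, we find the least positive k with f(k) = f(0): this means 57k ≡ 0 (mod 99), i.e. 99 ∣ 57k. Since gcd(57, 99) = 3, dividing through by 3 this holds exactly when 33 ∣ 19k, and as gcd(19, 33) = 1, exactly when 33 ∣ k.
The smallest positive such k is 33.

33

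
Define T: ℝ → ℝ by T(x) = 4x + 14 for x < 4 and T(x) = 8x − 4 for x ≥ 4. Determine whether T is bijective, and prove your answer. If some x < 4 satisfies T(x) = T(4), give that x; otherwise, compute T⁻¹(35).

Both pieces are strictly increasing (slopes 4 and 8), so each is injective on its own interval.
The left piece maps (−∞, 4) onto (−∞, 30); the right piece maps [4, ∞) onto [28, ∞).
These images overlap. In particular T(4) = 28 (right piece), and solving 4x + 14 = 28 on the left piece gives x = 7/2 < 4.
So T(7/2) = T(4) with 7/2 ≠ 4, and T is not injective, hence not bijective. This x = 7/2 is the requested value below 4.

7/2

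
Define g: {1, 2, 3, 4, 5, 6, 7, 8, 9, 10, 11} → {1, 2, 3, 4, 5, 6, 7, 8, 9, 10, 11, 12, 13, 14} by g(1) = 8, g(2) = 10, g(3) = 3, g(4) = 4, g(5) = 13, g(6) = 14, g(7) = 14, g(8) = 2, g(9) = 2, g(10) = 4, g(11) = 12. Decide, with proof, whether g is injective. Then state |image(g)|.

g(6) = 14 = g(7) with 6 ≠ 7, so g is not injective.
The image of g is {2, 3, 4, 8, 10, 12, 13, 14}, which has 8 elements.

8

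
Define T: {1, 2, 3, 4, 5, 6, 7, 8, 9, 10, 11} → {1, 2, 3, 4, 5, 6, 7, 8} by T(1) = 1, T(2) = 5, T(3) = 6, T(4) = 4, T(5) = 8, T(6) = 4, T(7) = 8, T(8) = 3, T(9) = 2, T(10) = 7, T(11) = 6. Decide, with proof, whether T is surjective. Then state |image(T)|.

Every element of the codomain has a preimage: 1 = T(1), 2 = T(9), 3 = T(8), 4 = T(4), 5 = T(2), 6 = T(3), 7 = T(10), 8 = T(5).
Therefore T is surjective.
The image of T is {1, 2, 3, 4, 5, 6, 7, 8}, which has 8 elements.

8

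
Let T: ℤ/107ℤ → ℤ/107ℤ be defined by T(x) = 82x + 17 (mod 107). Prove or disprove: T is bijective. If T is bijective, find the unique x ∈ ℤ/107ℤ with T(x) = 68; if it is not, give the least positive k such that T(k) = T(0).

75

If T(x_1) = T(x_2), then 82x_1 ≡ 82x_2 (mod 107). Because gcd(82, 107) = 1, we may cancel 82 to get x_1 ≡ x_2 (mod 107).
We now compute 82⁻¹ mod 107 explicitly. Euclid's algorithm: 107 = 1·82 + 25, 82 = 3·25 + 7, 25 = 3·7 + 4, 7 = 1·4 + 3, 4 = 1·3 + 1; back-substituting gives 1 = 77·82 − 59·107, so 82⁻¹ ≡ 77 (mod 107).
Then y ↦ 77(y − 17) is a two-sided inverse to T, so every y ∈ ℤ/107ℤ has a preimage.
Thus T is bijective.
Since T is bijective, we compute T⁻¹(68): solve 82x + 17 ≡ 68 (mod 107), i.e. 82x ≡ 51 (mod 107).
Multiplying by 82⁻¹ = 77 gives x ≡ 77·51 = 3927 = 36·107 + 75 ≡ 75 (mod 107).
Check: T(75) = 82·75 + 17 = 6167 = 57·107 + 68 ≡ 68 (mod 107).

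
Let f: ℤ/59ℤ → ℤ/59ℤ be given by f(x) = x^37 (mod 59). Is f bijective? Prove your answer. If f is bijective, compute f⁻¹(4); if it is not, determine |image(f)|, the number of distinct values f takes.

Since 59 is prime, the nonzero elements of ℤ/59ℤ form a cyclic group of order 58.
As gcd(37, 58) = 1, raising to the 37th power is a bijection on this group: if a^37 ≡ b^37 then (ab^{−1})^37 = 1, and the only element of order dividing gcd(37, 58) = 1 is 1, so a = b.
With f(0) = 0 this makes f injective on all of ℤ/59ℤ, hence bijective (finite equal-size domain and codomain). In particular f is bijective.
Since f is bijective, we find the preimage of 4. The inverse of x ↦ x^37 on (ℤ/59ℤ)^× is x ↦ x^11, because 37·11 = 407 = 7·58 + 1 ≡ 1 (mod 58) and x^{58} = 1 for x ≠ 0 (Fermat). So f⁻¹(4) = 4^11 mod 59.
Repeated squaring mod 59: 4^1 ≡ 4, 4^2 ≡ 4² = 16, 4^4 ≡ 16² = 256 ≡ 20, 4^8 ≡ 20² = 400 ≡ 46. Since 11 = 8 + 2 + 1, 4^11 ≡ 46·16·4: 46·16 = 736 ≡ 28, then 28·4 = 112 ≡ 53. So 4^11 ≡ 53 (mod 59).
Hence f⁻¹(4) = 53.

53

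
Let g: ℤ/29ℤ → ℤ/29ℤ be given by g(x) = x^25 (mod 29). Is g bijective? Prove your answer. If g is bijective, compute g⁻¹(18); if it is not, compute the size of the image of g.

27

Since 29 is prime, the nonzero elements of ℤ/29ℤ form a cyclic group of order 28.
As gcd(25, 28) = 1, raising to the 25th power is a bijection on this group: if a^25 ≡ b^25 then (ab^{−1})^25 = 1, and the only element of order dividing gcd(25, 28) = 1 is 1, so a = b.
With g(0) = 0 this makes g injective on all of ℤ/29ℤ, hence bijective (finite equal-size domain and codomain). In particular g is bijective.
Since g is bijective, we find the preimage of 18. The inverse of x ↦ x^25 on (ℤ/29ℤ)^× is x ↦ x^9, because 25·9 = 225 = 8·28 + 1 ≡ 1 (mod 28) and x^{28} = 1 for x ≠ 0 (Fermat). So g⁻¹(18) = 18^9 mod 29.
Repeated squaring mod 29: 18^1 ≡ 18, 18^2 ≡ 18² = 324 ≡ 5, 18^4 ≡ 5² = 25, 18^8 ≡ 25² = 625 ≡ 16. Since 9 = 8 + 1, 18^9 ≡ 16·18: 16·18 = 288 ≡ 27. So 18^9 ≡ 27 (mod 29).
Hence g⁻¹(18) = 27.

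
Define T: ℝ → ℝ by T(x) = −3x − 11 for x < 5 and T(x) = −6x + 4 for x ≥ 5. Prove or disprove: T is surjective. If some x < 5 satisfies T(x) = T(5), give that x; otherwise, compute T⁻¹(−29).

Both pieces are strictly decreasing (slopes −3 and −6), so each is injective on its own interval.
The left piece maps (−∞, 5) onto (−26, ∞); the right piece maps [5, ∞) onto (−∞, −26].
These images together cover ℝ, so T is surjective.
Because the two images are disjoint, no x < 5 has T(x) = T(5), so we compute T⁻¹(−29): −29 lies in (−∞, −26], so solve −6x + 4 = −29: x = (−29 − 4)/(−6) = 11/2.

11/2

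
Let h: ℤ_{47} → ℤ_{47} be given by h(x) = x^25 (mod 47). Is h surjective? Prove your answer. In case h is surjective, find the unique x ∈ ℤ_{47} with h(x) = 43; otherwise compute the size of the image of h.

45

Since 47 is prime, the nonzero elements of ℤ_{47} form a cyclic group of order 46.
As gcd(25, 46) = 1, raising to the 25th power is a bijection on this group: if u^25 ≡ v^25 then (uv^{−1})^25 = 1, and the only element of order dividing gcd(25, 46) = 1 is 1, so u = v.
With h(0) = 0 this makes h injective on all of ℤ_{47}, hence bijective (finite equal-size domain and codomain). In particular h is surjective.
Since h is surjective, we find the preimage of 43. The inverse of x ↦ x^25 on (ℤ_{47})^× is x ↦ x^35, because 25·35 = 875 = 19·46 + 1 ≡ 1 (mod 46) and x^{46} = 1 for x ≠ 0 (Fermat). So h⁻¹(43) = 43^35 mod 47.
Repeated squaring mod 47: 43^1 ≡ 43, 43^2 ≡ 43² = 1849 ≡ 16, 43^4 ≡ 16² = 256 ≡ 21, 43^8 ≡ 21² = 441 ≡ 18, 43^16 ≡ 18² = 324 ≡ 42, 43^32 ≡ 42² = 1764 ≡ 25. Since 35 = 32 + 2 + 1, 43^35 ≡ 25·16·43: 25·16 = 400 ≡ 24, then 24·43 = 1032 ≡ 45. So 43^35 ≡ 45 (mod 47).
Hence h⁻¹(43) = 45.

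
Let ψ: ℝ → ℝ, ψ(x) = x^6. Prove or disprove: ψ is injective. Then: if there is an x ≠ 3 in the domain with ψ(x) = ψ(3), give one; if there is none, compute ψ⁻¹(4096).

ψ(3) = 729 = (−3)^6 = ψ(−3) (since 6 is even), with 3 ≠ −3. So ψ is not injective.
For the follow-up, such an x exists: taking x = −3 ∈ ℝ gives ψ(−3) = 729 = ψ(3) with −3 ≠ 3.

-3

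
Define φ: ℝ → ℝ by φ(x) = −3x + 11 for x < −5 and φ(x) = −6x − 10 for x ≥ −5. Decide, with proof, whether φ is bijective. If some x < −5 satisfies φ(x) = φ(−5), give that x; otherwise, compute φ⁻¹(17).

-9/2

Both pieces are strictly decreasing (slopes −3 and −6), so each is injective on its own interval.
The left piece maps (−∞, −5) onto (26, ∞); the right piece maps [−5, ∞) onto (−∞, 20].
The images leave a gap (26 has no preimage), so φ is not surjective, hence not bijective.
Because the two images are disjoint, no x < −5 has φ(x) = φ(−5), so we compute φ⁻¹(17): 17 lies in (−∞, 20], so solve −6x − 10 = 17: x = (17 + 10)/(−6) = −9/2.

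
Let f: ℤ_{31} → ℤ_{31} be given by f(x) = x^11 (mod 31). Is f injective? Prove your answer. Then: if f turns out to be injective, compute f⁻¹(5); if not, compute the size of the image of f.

25

Since 31 is prime, the nonzero elements of ℤ_{31} form a cyclic group of order 30.
As gcd(11, 30) = 1, raising to the 11th power is a bijection on this group: if u^11 ≡ v^11 then (uv^{−1})^11 = 1, and the only element of order dividing gcd(11, 30) = 1 is 1, so u = v.
With f(0) = 0 this makes f injective on all of ℤ_{31}, hence bijective (finite equal-size domain and codomain). In particular f is injective.
Since f is injective, we find the preimage of 5. The inverse of x ↦ x^11 on (ℤ_{31})^× is x ↦ x^11, because 11·11 = 121 = 4·30 + 1 ≡ 1 (mod 30) and x^{30} = 1 for x ≠ 0 (Fermat). So f⁻¹(5) = 5^11 mod 31.
Repeated squaring mod 31: 5^1 ≡ 5, 5^2 ≡ 5² = 25, 5^4 ≡ 25² = 625 ≡ 5, 5^8 ≡ 5² = 25. Since 11 = 8 + 2 + 1, 5^11 ≡ 25·25·5: 25·25 = 625 ≡ 5, then 5·5 = 25. So 5^11 ≡ 25 (mod 31).
Hence f⁻¹(5) = 25.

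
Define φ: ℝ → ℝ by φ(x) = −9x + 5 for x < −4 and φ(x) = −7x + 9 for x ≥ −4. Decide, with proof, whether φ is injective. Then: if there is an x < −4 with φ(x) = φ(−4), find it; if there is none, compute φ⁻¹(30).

-3

Both pieces are strictly decreasing (slopes −9 and −7), so each is injective on its own interval.
The left piece maps (−∞, −4) onto (41, ∞); the right piece maps [−4, ∞) onto (−∞, 37].
These images are disjoint, so no value is attained by both pieces. Hence φ is injective.
Because the two images are disjoint, no x < −4 has φ(x) = φ(−4), so we compute φ⁻¹(30): 30 lies in (−∞, 37], so solve −7x + 9 = 30: x = (30 − 9)/(−7) = −3.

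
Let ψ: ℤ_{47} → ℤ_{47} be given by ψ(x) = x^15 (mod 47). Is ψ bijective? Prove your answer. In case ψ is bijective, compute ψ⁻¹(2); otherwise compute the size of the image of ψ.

Since 47 is prime, the nonzero elements of ℤ_{47} form a cyclic group of order 46.
As gcd(15, 46) = 1, raising to the 15th power is a bijection on this group: if u^15 ≡ v^15 then (uv^{−1})^15 = 1, and the only element of order dividing gcd(15, 46) = 1 is 1, so u = v.
With ψ(0) = 0 this makes ψ injective on all of ℤ_{47}, hence bijective (finite equal-size domain and codomain). In particular ψ is bijective.
Since ψ is bijective, we find the preimage of 2. The inverse of x ↦ x^15 on (ℤ_{47})^× is x ↦ x^43, because 15·43 = 645 = 14·46 + 1 ≡ 1 (mod 46) and x^{46} = 1 for x ≠ 0 (Fermat). So ψ⁻¹(2) = 2^43 mod 47.
Repeated squaring mod 47: 2^1 ≡ 2, 2^2 ≡ 2² = 4, 2^4 ≡ 4² = 16, 2^8 ≡ 16² = 256 ≡ 21, 2^16 ≡ 21² = 441 ≡ 18, 2^32 ≡ 18² = 324 ≡ 42. Since 43 = 32 + 8 + 2 + 1, 2^43 ≡ 42·21·4·2: 42·21 = 882 ≡ 36, then 36·4 = 144 ≡ 3, then 3·2 = 6. So 2^43 ≡ 6 (mod 47).
Hence ψ⁻¹(2) = 6.

6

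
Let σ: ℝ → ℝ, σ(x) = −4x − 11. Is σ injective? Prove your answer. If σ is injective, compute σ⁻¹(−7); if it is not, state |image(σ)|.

Suppose σ(s) = σ(t). Then −4s − 11 = −4t − 11, thus −4s = −4t, thus s = t.
So σ is injective.
Since σ is injective, we compute σ⁻¹(−7) = (−7 + 11)/(−4) = −1.

-1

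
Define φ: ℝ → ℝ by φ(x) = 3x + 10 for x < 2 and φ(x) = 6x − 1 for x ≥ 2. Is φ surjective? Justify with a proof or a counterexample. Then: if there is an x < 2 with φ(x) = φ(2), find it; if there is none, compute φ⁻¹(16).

Both pieces are strictly increasing (slopes 3 and 6), so each is injective on its own interval.
The left piece maps (−∞, 2) onto (−∞, 16); the right piece maps [2, ∞) onto [11, ∞).
The union (−∞, 16) ∪ [11, ∞) covers ℝ, so φ is surjective.
For the follow-up: the images overlap, so an x < 2 with φ(x) = φ(2) exists. φ(2) = 11; solving 3x + 10 = 11 for x < 2 gives x = (11 − 10)/3 = 1/3.

1/3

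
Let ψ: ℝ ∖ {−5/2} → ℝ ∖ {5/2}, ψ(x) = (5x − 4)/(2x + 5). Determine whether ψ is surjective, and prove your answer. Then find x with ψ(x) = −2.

-2/3

For any y ≠ 5/2, solving y(2x + 5) = 5x − 4 for x gives a well-defined x ≠ −5/2. So ψ is surjective.
Solving ψ(x) = −2: cross-multiplying gives 5x − 4 = −2(2x + 5), which rearranges to 9x = −6, so x = −2/3.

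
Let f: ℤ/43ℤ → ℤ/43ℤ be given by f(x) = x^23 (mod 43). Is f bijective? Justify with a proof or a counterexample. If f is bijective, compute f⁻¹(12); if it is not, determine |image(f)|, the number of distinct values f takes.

Since 43 is prime, the nonzero elements of ℤ/43ℤ form a cyclic group of order 42.
As gcd(23, 42) = 1, raising to the 23rd power is a bijection on this group: if x_1^23 ≡ x_2^23 then (x_1x_2^{−1})^23 = 1, and the only element of order dividing gcd(23, 42) = 1 is 1, so x_1 = x_2.
With f(0) = 0 this makes f injective on all of ℤ/43ℤ, hence bijective (finite equal-size domain and codomain). In particular f is bijective.
Since f is bijective, we find the preimage of 12. The inverse of x ↦ x^23 on (ℤ/43ℤ)^× is x ↦ x^11, because 23·11 = 253 = 6·42 + 1 ≡ 1 (mod 42) and x^{42} = 1 for x ≠ 0 (Fermat). So f⁻¹(12) = 12^11 mod 43.
Repeated squaring mod 43: 12^1 ≡ 12, 12^2 ≡ 12² = 144 ≡ 15, 12^4 ≡ 15² = 225 ≡ 10, 12^8 ≡ 10² = 100 ≡ 14. Since 11 = 8 + 2 + 1, 12^11 ≡ 14·15·12: 14·15 = 210 ≡ 38, then 38·12 = 456 ≡ 26. So 12^11 ≡ 26 (mod 43).
Hence f⁻¹(12) = 26.

26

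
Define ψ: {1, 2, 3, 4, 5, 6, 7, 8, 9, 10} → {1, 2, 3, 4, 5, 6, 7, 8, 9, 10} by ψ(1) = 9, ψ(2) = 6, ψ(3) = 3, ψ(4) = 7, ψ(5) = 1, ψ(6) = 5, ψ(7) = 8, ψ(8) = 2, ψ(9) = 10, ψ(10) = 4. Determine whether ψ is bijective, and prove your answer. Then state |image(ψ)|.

10

The values 9, 6, 3, 7, 1, 5, 8, 2, 10, 4 are a permutation of {1, 2, 3, 4, 5, 6, 7, 8, 9, 10}: each element appears exactly once.
So ψ is injective and surjective, hence bijective.
The image of ψ is {1, 2, 3, 4, 5, 6, 7, 8, 9, 10}, which has 10 elements.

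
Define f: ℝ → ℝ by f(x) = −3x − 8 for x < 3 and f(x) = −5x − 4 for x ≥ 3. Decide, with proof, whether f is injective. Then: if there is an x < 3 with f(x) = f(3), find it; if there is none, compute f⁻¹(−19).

3

Both pieces are strictly decreasing (slopes −3 and −5), so each is injective on its own interval.
The left piece maps (−∞, 3) onto (−17, ∞); the right piece maps [3, ∞) onto (−∞, −19].
These images are disjoint, so no value is attained by both pieces. Hence f is injective.
Because the two images are disjoint, no x < 3 has f(x) = f(3), so we compute f⁻¹(−19): −19 lies in (−∞, −19], so solve −5x − 4 = −19: x = (−19 + 4)/(−5) = 3.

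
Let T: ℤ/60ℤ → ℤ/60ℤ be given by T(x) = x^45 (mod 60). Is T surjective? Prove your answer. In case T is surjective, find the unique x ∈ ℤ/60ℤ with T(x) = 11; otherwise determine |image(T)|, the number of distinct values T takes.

T(0) = 0^45 = 0.
T(30): Repeated squaring mod 60: 30^1 ≡ 30, 30^2 ≡ 30² = 900 ≡ 0, 30^4 ≡ 0² = 0, 30^8 ≡ 0² = 0, 30^16 ≡ 0² = 0, 30^32 ≡ 0² = 0. Since 45 = 32 + 8 + 4 + 1, 30^45 ≡ 0·0·0·30: 0·0 = 0, then 0·0 = 0, then 0·30 = 0. So 30^45 ≡ 0 (mod 60).
So T(0) = T(30) = 0 while 0 ≠ 30, therefore T is not injective.
A non-injective map from the 60-element set ℤ/60ℤ to itself takes at most 59 distinct values, so it cannot be surjective. Hence T is not surjective.
Since T is not surjective, we determine |image(T)|. Computing x^45 mod 60 for each x (by repeated squaring, reducing mod 60 at every step), the values T(0), T(1), …, T(59) are: 0, 1, 32, 3, 4, 5, 36, 7, 8, 9, 40, 11, 12, 13, 44, 15, 16, 17, 48, 19, 20, 21, 52, 23, 24, 25, 56, 27, 28, 29, 0, 31, 32, 33, 4, 35, 36, 37, 8, 39, 40, 41, 12, 43, 44, 45, 16, 47, 48, 49, 20, 51, 52, 53, 24, 55, 56, 57, 28, 59.
The distinct values are {0, 1, 3, 4, 5, 7, 8, 9, 11, 12, 13, 15, 16, 17, 19, 20, 21, 23, 24, 25, 27, 28, 29, 31, 32, 33, 35, 36, 37, 39, 40, 41, 43, 44, 45, 47, 48, 49, 51, 52, 53, 55, 56, 57, 59}; there are 45 of them.

45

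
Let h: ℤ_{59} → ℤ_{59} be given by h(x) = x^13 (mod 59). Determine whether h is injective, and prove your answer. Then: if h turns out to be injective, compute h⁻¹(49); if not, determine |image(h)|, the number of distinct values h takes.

Since 59 is prime, the nonzero elements of ℤ_{59} form a cyclic group of order 58.
As gcd(13, 58) = 1, raising to the 13th power is a bijection on this group: if s^13 ≡ t^13 then (st^{−1})^13 = 1, and the only element of order dividing gcd(13, 58) = 1 is 1, so s = t.
With h(0) = 0 this makes h injective on all of ℤ_{59}, hence bijective (finite equal-size domain and codomain). In particular h is injective.
Since h is injective, we find the preimage of 49. The inverse of x ↦ x^13 on (ℤ_{59})^× is x ↦ x^9, because 13·9 = 117 = 2·58 + 1 ≡ 1 (mod 58) and x^{58} = 1 for x ≠ 0 (Fermat). So h⁻¹(49) = 49^9 mod 59.
Repeated squaring mod 59: 49^1 ≡ 49, 49^2 ≡ 49² = 2401 ≡ 41, 49^4 ≡ 41² = 1681 ≡ 29, 49^8 ≡ 29² = 841 ≡ 15. Since 9 = 8 + 1, 49^9 ≡ 15·49: 15·49 = 735 ≡ 27. So 49^9 ≡ 27 (mod 59).
Hence h⁻¹(49) = 27.

27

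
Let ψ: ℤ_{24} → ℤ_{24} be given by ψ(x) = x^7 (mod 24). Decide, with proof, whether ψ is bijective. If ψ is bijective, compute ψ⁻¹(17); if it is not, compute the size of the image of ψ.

15

ψ(0) = 0^7 = 0.
ψ(6): Repeated squaring mod 24: 6^1 ≡ 6, 6^2 ≡ 6² = 36 ≡ 12, 6^4 ≡ 12² = 144 ≡ 0. Since 7 = 4 + 2 + 1, 6^7 ≡ 0·12·6: 0·12 = 0, then 0·6 = 0. So 6^7 ≡ 0 (mod 24).
So ψ(0) = ψ(6) = 0 while 0 ≠ 6, hence ψ is not injective, hence not bijective.
Since ψ is not bijective, we determine |image(ψ)|. Computing x^7 mod 24 for each x (by repeated squaring, reducing mod 24 at every step), the values ψ(0), ψ(1), …, ψ(23) are: 0, 1, 8, 3, 16, 5, 0, 7, 8, 9, 16, 11, 0, 13, 8, 15, 16, 17, 0, 19, 8, 21, 16, 23.
The distinct values are {0, 1, 3, 5, 7, 8, 9, 11, 13, 15, 16, 17, 19, 21, 23}; there are 15 of them.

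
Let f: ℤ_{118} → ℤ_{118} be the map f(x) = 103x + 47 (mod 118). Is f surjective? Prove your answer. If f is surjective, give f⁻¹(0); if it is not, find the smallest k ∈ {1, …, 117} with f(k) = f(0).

Since gcd(103, 118) = 1, 103 is invertible modulo 118. Euclid's algorithm: 118 = 1·103 + 15, 103 = 6·15 + 13, 15 = 1·13 + 2, 13 = 6·2 + 1; back-substituting gives 1 = 55·103 − 48·118, so 103⁻¹ ≡ 55 (mod 118).
Then y ↦ 55(y − 47) is a two-sided inverse to f, so every y ∈ ℤ_{118} has a preimage.
Thus f is surjective.
Since f is surjective, we compute f⁻¹(0): solve 103x + 47 ≡ 0 (mod 118), i.e. 103x ≡ 71 (mod 118).
Multiplying by 103⁻¹ = 55 gives x ≡ 55·71 = 3905 = 33·118 + 11 ≡ 11 (mod 118).
Check: f(11) = 103·11 + 47 = 1180 = 10·118 + 0 ≡ 0 (mod 118).

11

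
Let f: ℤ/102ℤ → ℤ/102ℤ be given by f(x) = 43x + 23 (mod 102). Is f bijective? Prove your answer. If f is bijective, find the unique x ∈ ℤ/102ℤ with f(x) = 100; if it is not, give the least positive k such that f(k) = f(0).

35

If f(u) = f(v), then 43u ≡ 43v (mod 102). Because gcd(43, 102) = 1, we may cancel 43 to get u ≡ v (mod 102).
We now compute 43⁻¹ mod 102 explicitly. Euclid's algorithm: 102 = 2·43 + 16, 43 = 2·16 + 11, 16 = 1·11 + 5, 11 = 2·5 + 1; back-substituting gives 1 = 19·43 − 8·102, so 43⁻¹ ≡ 19 (mod 102).
For any y ∈ ℤ/102ℤ, x = 19(y − 23) mod 102 satisfies f(x) = 43·19(y − 23) + 23 ≡ y (since 43·19 ≡ 1 mod 102). So every y has a preimage.
So f is bijective.
Since f is bijective, we compute f⁻¹(100): solve 43x + 23 ≡ 100 (mod 102), i.e. 43x ≡ 77 (mod 102).
Multiplying by 43⁻¹ = 19 gives x ≡ 19·77 = 1463 = 14·102 + 35 ≡ 35 (mod 102).
Check: f(35) = 43·35 + 23 = 1528 = 14·102 + 100 ≡ 100 (mod 102).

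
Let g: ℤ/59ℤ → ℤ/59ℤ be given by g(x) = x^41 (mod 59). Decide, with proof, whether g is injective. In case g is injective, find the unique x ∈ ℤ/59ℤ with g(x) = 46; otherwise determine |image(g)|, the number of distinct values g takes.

17

Since 59 is prime, the nonzero elements of ℤ/59ℤ form a cyclic group of order 58.
As gcd(41, 58) = 1, raising to the 41st power is a bijection on this group: if u^41 ≡ v^41 then (uv^{−1})^41 = 1, and the only element of order dividing gcd(41, 58) = 1 is 1, so u = v.
With g(0) = 0 this makes g injective on all of ℤ/59ℤ, hence bijective (finite equal-size domain and codomain). In particular g is injective.
Since g is injective, we find the preimage of 46. The inverse of x ↦ x^41 on (ℤ/59ℤ)^× is x ↦ x^17, because 41·17 = 697 = 12·58 + 1 ≡ 1 (mod 58) and x^{58} = 1 for x ≠ 0 (Fermat). So g⁻¹(46) = 46^17 mod 59.
Repeated squaring mod 59: 46^1 ≡ 46, 46^2 ≡ 46² = 2116 ≡ 51, 46^4 ≡ 51² = 2601 ≡ 5, 46^8 ≡ 5² = 25, 46^16 ≡ 25² = 625 ≡ 35. Since 17 = 16 + 1, 46^17 ≡ 35·46: 35·46 = 1610 ≡ 17. So 46^17 ≡ 17 (mod 59).
Hence g⁻¹(46) = 17.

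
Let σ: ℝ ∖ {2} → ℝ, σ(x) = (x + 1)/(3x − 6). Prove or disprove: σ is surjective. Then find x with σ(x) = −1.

If σ(x) = 1/3, cross-multiplying gives 3(x + 1) = 1(3x − 6), which simplifies to 3 = −6 — false.  So 1/3 has no preimage and σ is not surjective.
Solving σ(x) = −1: cross-multiplying gives x + 1 = −1(3x − 6), which rearranges to 4x = 5, so x = 5/4.

5/4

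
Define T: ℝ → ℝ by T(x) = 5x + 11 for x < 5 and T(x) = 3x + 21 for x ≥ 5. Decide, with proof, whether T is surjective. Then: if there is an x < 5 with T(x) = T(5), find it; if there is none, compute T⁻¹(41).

Both pieces are strictly increasing (slopes 5 and 3), so each is injective on its own interval.
The left piece maps (−∞, 5) onto (−∞, 36); the right piece maps [5, ∞) onto [36, ∞).
These images together cover ℝ, so T is surjective.
Because the two images are disjoint, no x < 5 has T(x) = T(5), so we compute T⁻¹(41): 41 lies in [36, ∞), so solve 3x + 21 = 41: x = (41 − 21)/3 = 20/3.

20/3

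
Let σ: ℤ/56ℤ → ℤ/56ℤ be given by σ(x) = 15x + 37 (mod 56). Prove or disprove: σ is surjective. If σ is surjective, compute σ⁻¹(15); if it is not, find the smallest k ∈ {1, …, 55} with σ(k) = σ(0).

Since gcd(15, 56) = 1, 15 is invertible modulo 56. Euclid's algorithm: 56 = 3·15 + 11, 15 = 1·11 + 4, 11 = 2·4 + 3, 4 = 1·3 + 1; back-substituting gives 1 = 15·15 − 4·56, so 15⁻¹ ≡ 15 (mod 56).
For any y ∈ ℤ/56ℤ, x = 15(y − 37) mod 56 satisfies σ(x) = 15·15(y − 37) + 37 ≡ y (since 15·15 ≡ 1 mod 56). So every y has a preimage.
Thus σ is surjective.
Since σ is surjective, we compute σ⁻¹(15): solve 15x + 37 ≡ 15 (mod 56), i.e. 15x ≡ 34 (mod 56).
Multiplying by 15⁻¹ = 15 gives x ≡ 15·34 = 510 = 9·56 + 6 ≡ 6 (mod 56).
Check: σ(6) = 15·6 + 37 = 127 = 2·56 + 15 ≡ 15 (mod 56).

6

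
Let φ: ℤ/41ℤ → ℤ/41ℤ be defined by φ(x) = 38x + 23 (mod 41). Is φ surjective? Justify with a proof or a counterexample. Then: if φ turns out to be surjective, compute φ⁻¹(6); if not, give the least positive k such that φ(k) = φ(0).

Since gcd(38, 41) = 1, 38 is invertible modulo 41. Euclid's algorithm: 41 = 1·38 + 3, 38 = 12·3 + 2, 3 = 1·2 + 1; back-substituting gives 1 = 27·38 − 25·41, so 38⁻¹ ≡ 27 (mod 41).
For any y ∈ ℤ/41ℤ, x = 27(y − 23) mod 41 satisfies φ(x) = 38·27(y − 23) + 23 ≡ y (since 38·27 ≡ 1 mod 41). So every y has a preimage.
Thus φ is surjective.
Since φ is surjective, we compute φ⁻¹(6): solve 38x + 23 ≡ 6 (mod 41), i.e. 38x ≡ 24 (mod 41).
Multiplying by 38⁻¹ = 27 gives x ≡ 27·24 = 648 = 15·41 + 33 ≡ 33 (mod 41).
Check: φ(33) = 38·33 + 23 = 1277 = 31·41 + 6 ≡ 6 (mod 41).

33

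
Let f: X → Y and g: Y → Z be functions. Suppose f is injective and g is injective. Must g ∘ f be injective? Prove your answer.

injective

Suppose (g ∘ f)(s) = (g ∘ f)(t), i.e. g(f(s)) = g(f(t)).
Since g is injective, f(s) = f(t). Since f is injective, s = t. So g ∘ f is injective.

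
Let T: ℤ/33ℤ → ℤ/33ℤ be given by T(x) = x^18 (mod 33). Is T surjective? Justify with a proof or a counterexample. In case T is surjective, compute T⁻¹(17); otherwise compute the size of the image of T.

12

T(4): Repeated squaring mod 33: 4^1 ≡ 4, 4^2 ≡ 4² = 16, 4^4 ≡ 16² = 256 ≡ 25, 4^8 ≡ 25² = 625 ≡ 31, 4^16 ≡ 31² = 961 ≡ 4. Since 18 = 16 + 2, 4^18 ≡ 4·16: 4·16 = 64 ≡ 31. So 4^18 ≡ 31 (mod 33).
T(7): Repeated squaring mod 33: 7^1 ≡ 7, 7^2 ≡ 7² = 49 ≡ 16, 7^4 ≡ 16² = 256 ≡ 25, 7^8 ≡ 25² = 625 ≡ 31, 7^16 ≡ 31² = 961 ≡ 4. Since 18 = 16 + 2, 7^18 ≡ 4·16: 4·16 = 64 ≡ 31. So 7^18 ≡ 31 (mod 33).
So T(4) = T(7) = 31 while 4 ≠ 7, therefore T is not injective.
A non-injective map from the 33-element set ℤ/33ℤ to itself takes at most 32 distinct values, so it cannot be surjective. Hence T is not surjective.
Since T is not surjective, we determine |image(T)|. Computing x^18 mod 33 for each x (by repeated squaring, reducing mod 33 at every step), the values T(0), T(1), …, T(32) are: 0, 1, 25, 27, 31, 4, 15, 31, 16, 3, 1, 22, 12, 25, 16, 9, 4, 4, 9, 16, 25, 12, 22, 1, 3, 16, 31, 15, 4, 31, 27, 25, 1.
The distinct values are {0, 1, 3, 4, 9, 12, 15, 16, 22, 25, 27, 31}; there are 12 of them.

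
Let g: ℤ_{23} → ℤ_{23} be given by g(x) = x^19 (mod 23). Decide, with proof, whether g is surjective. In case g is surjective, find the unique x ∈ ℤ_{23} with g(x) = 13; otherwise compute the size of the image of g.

Since 23 is prime, the nonzero elements of ℤ_{23} form a cyclic group of order 22.
As gcd(19, 22) = 1, raising to the 19th power is a bijection on this group: if s^19 ≡ t^19 then (st^{−1})^19 = 1, and the only element of order dividing gcd(19, 22) = 1 is 1, so s = t.
With g(0) = 0 this makes g injective on all of ℤ_{23}, hence bijective (finite equal-size domain and codomain). In particular g is surjective.
Since g is surjective, we find the preimage of 13. The inverse of x ↦ x^19 on (ℤ_{23})^× is x ↦ x^7, because 19·7 = 133 = 6·22 + 1 ≡ 1 (mod 22) and x^{22} = 1 for x ≠ 0 (Fermat). So g⁻¹(13) = 13^7 mod 23.
Repeated squaring mod 23: 13^1 ≡ 13, 13^2 ≡ 13² = 169 ≡ 8, 13^4 ≡ 8² = 64 ≡ 18. Since 7 = 4 + 2 + 1, 13^7 ≡ 18·8·13: 18·8 = 144 ≡ 6, then 6·13 = 78 ≡ 9. So 13^7 ≡ 9 (mod 23).
Hence g⁻¹(13) = 9.

9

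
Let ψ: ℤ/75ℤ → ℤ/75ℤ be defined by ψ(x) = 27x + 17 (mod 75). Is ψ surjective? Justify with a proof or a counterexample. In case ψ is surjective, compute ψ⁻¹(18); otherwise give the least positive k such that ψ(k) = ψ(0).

25

Since gcd(27, 75) = 3, we have 27x ≡ 0 (mod 3) for all x, so ψ(x) ≡ 2 (mod 3).
But 0 ≢ 2 (mod 3), so 0 ∈ ℤ/75ℤ has no preimage. So ψ is not surjective.
Since ψ is not surjective, we find the least positive k with ψ(k) = ψ(0): this means 27k ≡ 0 (mod 75), i.e. 75 ∣ 27k. Since gcd(27, 75) = 3, dividing through by 3 this holds exactly when 25 ∣ 9k, and as gcd(9, 25) = 1, exactly when 25 ∣ k.
The smallest positive such k is 25.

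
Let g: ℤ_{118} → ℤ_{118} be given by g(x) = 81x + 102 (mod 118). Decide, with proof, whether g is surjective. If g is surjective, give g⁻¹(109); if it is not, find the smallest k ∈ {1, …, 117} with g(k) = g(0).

3

Since gcd(81, 118) = 1, 81 is invertible modulo 118. Euclid's algorithm: 118 = 1·81 + 37, 81 = 2·37 + 7, 37 = 5·7 + 2, 7 = 3·2 + 1; back-substituting gives 1 = 51·81 − 35·118, so 81⁻¹ ≡ 51 (mod 118).
Then y ↦ 51(y − 102) is a two-sided inverse to g, so every y ∈ ℤ_{118} has a preimage.
Hence g is surjective.
Since g is surjective, we find g⁻¹(109): we need 81x ≡ 109 − 102 ≡ 7 (mod 118). Using 81⁻¹ = 51: x ≡ 51·7 = 357 = 3·118 + 3, so x = 3.
Check: g(3) = 81·3 + 102 = 345 = 2·118 + 109 ≡ 109 (mod 118).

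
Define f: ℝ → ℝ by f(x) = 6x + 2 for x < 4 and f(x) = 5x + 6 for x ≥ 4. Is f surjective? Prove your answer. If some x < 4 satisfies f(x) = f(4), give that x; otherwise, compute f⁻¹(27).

Both pieces are strictly increasing (slopes 6 and 5), so each is injective on its own interval.
The left piece maps (−∞, 4) onto (−∞, 26); the right piece maps [4, ∞) onto [26, ∞).
These images together cover ℝ, so f is surjective.
Because the two images are disjoint, no x < 4 has f(x) = f(4), so we compute f⁻¹(27): 27 lies in [26, ∞), so solve 5x + 6 = 27: x = (27 − 6)/5 = 21/5.

21/5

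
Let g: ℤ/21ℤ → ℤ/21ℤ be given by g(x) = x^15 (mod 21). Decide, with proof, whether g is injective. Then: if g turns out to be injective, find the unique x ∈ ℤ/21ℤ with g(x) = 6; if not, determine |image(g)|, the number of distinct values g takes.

g(1) = 1^15 = 1.
g(4): Repeated squaring mod 21: 4^1 ≡ 4, 4^2 ≡ 4² = 16, 4^4 ≡ 16² = 256 ≡ 4, 4^8 ≡ 4² = 16. Since 15 = 8 + 4 + 2 + 1, 4^15 ≡ 16·4·16·4: 16·4 = 64 ≡ 1, then 1·16 = 16, then 16·4 = 64 ≡ 1. So 4^15 ≡ 1 (mod 21).
So g(1) = g(4) = 1 while 1 ≠ 4, thus g is not injective.
Since g is not injective, we determine |image(g)|. Computing x^15 mod 21 for each x (by repeated squaring, reducing mod 21 at every step), the values g(0), g(1), …, g(20) are: 0, 1, 8, 6, 1, 20, 6, 7, 8, 15, 13, 8, 6, 13, 14, 15, 1, 20, 15, 13, 20.
The distinct values are {0, 1, 6, 7, 8, 13, 14, 15, 20}; there are 9 of them.

9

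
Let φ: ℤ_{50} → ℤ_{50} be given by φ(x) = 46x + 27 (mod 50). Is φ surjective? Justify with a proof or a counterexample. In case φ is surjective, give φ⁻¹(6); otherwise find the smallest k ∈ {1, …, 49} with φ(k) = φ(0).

25

Since gcd(46, 50) = 2, we have 46x ≡ 0 (mod 2) for all x, so φ(x) ≡ 1 (mod 2).
But 0 ≢ 1 (mod 2), so 0 ∈ ℤ_{50} has no preimage. Hence φ is not surjective.
Since φ is not surjective, we find the least positive k with φ(k) = φ(0): this means 46k ≡ 0 (mod 50), i.e. 50 ∣ 46k. Since gcd(46, 50) = 2, dividing through by 2 this holds exactly when 25 ∣ 23k, and as gcd(23, 25) = 1, exactly when 25 ∣ k.
The smallest positive such k is 25.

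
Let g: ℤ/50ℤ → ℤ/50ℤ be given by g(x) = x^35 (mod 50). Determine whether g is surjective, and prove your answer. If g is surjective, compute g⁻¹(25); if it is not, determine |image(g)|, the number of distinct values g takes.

10

g(0) = 0^35 = 0.
g(10): Repeated squaring mod 50: 10^1 ≡ 10, 10^2 ≡ 10² = 100 ≡ 0, 10^4 ≡ 0² = 0, 10^8 ≡ 0² = 0, 10^16 ≡ 0² = 0, 10^32 ≡ 0² = 0. Since 35 = 32 + 2 + 1, 10^35 ≡ 0·0·10: 0·0 = 0, then 0·10 = 0. So 10^35 ≡ 0 (mod 50).
So g(0) = g(10) = 0 while 0 ≠ 10, so g is not injective.
A non-injective map from the 50-element set ℤ/50ℤ to itself takes at most 49 distinct values, so it cannot be surjective. Hence g is not surjective.
Since g is not surjective, we determine |image(g)|. Computing x^35 mod 50 for each x (by repeated squaring, reducing mod 50 at every step), the values g(0), g(1), …, g(49) are: 0, 1, 18, 7, 24, 25, 26, 43, 32, 49, 0, 1, 18, 7, 24, 25, 26, 43, 32, 49, 0, 1, 18, 7, 24, 25, 26, 43, 32, 49, 0, 1, 18, 7, 24, 25, 26, 43, 32, 49, 0, 1, 18, 7, 24, 25, 26, 43, 32, 49.
The distinct values are {0, 1, 7, 18, 24, 25, 26, 32, 43, 49}; there are 10 of them.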